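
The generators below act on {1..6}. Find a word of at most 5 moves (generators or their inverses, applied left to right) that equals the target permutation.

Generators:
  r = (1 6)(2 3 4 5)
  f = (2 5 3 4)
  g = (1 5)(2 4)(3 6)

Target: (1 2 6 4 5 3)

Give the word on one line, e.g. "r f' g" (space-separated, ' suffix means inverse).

  after f': (2 4 3 5)
  after r': (1 6)(2 3 4)
  after f': (1 6)(2 5)
  after g': (1 3 6 5 4 2)
  after r': (1 2 6 4 5 3)

f' r' f' g' r'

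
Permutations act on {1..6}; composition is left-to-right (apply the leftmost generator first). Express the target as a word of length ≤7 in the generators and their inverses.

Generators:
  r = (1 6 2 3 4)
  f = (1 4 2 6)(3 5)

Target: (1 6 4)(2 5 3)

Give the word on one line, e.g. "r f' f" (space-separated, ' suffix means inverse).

  after f: (1 4 2 6)(3 5)
  after f: (1 2)(4 6)
  after r': (1 6 3 2 4)
  after r': (2 3 6)
  after f': (1 6 4)(2 5 3)

f f r' r' f'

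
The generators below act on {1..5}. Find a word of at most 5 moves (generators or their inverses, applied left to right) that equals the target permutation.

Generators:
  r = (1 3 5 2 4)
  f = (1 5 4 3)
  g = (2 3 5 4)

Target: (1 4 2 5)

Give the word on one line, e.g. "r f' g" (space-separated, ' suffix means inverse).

  after f': (1 3 4 5)
  after g': (1 2 4 3 5)
  after g': (1 4 2 5)

f' g' g'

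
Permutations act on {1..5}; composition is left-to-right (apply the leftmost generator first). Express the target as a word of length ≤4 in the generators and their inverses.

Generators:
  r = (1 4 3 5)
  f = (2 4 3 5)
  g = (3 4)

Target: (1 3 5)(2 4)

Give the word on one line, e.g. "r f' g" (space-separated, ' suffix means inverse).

  after f': (2 5 3 4)
  after r': (1 5 4 2 3)
  after r': (1 3 5)(2 4)

f' r' r'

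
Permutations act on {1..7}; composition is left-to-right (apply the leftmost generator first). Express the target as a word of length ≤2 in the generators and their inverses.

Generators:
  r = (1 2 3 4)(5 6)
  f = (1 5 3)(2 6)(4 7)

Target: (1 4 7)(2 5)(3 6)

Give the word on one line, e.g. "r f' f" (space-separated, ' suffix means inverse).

f' r

  after f': (1 3 5)(2 6)(4 7)
  after r: (1 4 7)(2 5)(3 6)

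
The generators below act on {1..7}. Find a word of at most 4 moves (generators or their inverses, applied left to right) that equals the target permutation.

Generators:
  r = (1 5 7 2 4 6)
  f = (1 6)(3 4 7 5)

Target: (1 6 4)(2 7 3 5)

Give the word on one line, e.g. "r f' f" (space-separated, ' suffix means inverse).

  after f: (1 6)(3 4 7 5)
  after f: (3 7)(4 5)
  after r': (1 6 4)(2 7 3 5)

f f r'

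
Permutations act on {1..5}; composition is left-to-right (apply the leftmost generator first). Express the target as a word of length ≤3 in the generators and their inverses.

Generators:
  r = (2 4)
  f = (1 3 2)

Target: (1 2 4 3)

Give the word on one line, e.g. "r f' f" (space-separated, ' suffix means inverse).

  after r: (2 4)
  after f': (1 2 4 3)

r f'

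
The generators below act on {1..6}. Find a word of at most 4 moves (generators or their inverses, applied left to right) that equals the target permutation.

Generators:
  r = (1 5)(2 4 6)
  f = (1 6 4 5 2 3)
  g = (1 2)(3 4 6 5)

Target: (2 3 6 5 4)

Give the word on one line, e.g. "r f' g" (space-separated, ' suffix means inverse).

  after f': (1 3 2 5 4 6)
  after f': (1 2 4)(3 5 6)
  after g': (2 3 6 5 4)

f' f' g'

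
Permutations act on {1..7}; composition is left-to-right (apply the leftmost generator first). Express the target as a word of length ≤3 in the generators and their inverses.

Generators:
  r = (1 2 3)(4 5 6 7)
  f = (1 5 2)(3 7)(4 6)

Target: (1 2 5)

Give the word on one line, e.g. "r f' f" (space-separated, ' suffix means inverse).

  after f: (1 5 2)(3 7)(4 6)
  after f: (1 2 5)

f f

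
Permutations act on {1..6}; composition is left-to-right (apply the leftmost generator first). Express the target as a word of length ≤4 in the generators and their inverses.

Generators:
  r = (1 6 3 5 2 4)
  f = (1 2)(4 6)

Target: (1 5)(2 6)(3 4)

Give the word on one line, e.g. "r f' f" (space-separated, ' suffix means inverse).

  after r': (1 4 2 5 3 6)
  after r': (1 2 3)(4 5 6)
  after r': (1 5)(2 6)(3 4)

r' r' r'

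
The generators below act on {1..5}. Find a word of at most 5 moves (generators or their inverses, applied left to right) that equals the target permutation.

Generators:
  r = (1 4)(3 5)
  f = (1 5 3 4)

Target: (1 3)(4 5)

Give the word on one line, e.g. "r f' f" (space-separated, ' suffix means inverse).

  after f: (1 5 3 4)
  after r: (1 3)
  after f': (1 5)(3 4)
  after r: (1 3)(4 5)

f r f' r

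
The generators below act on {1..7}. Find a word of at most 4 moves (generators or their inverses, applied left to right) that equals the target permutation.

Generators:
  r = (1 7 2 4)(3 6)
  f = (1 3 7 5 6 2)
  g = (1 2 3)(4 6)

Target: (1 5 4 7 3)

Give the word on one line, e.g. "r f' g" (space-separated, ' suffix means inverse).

f g' f' f'

  after f: (1 3 7 5 6 2)
  after g': (1 2 3 7 5 4 6)
  after f': (1 6 2)(4 5)
  after f': (1 5 4 7 3)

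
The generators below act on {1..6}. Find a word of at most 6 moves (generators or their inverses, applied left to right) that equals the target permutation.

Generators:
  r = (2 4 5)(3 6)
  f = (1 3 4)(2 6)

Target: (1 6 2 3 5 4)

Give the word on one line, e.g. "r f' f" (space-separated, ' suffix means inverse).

r' r' r' f r'

  after r': (2 5 4)(3 6)
  after r': (2 4 5)
  after r': (3 6)
  after f: (1 3 2 6 4)
  after r': (1 6 2 3 5 4)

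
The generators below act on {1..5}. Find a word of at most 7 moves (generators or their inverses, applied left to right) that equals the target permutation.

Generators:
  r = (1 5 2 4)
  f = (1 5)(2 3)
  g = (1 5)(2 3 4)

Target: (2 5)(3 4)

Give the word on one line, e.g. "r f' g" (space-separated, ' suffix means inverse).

r' f g r' g

  after r': (1 4 2 5)
  after f: (1 4 3 2)
  after g: (1 2 5)
  after r': (1 5 4 2)
  after g: (2 5)(3 4)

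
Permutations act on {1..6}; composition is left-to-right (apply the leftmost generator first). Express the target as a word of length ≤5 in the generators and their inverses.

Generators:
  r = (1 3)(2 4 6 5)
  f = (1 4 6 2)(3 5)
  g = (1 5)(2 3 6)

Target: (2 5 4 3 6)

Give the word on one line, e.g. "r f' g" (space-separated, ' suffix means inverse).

g r g' f' f'

  after g: (1 5)(2 3 6)
  after r: (1 2)(3 5)(4 6)
  after g': (1 6 4 3)(2 5)
  after f': (1 4 5 6)(2 3)
  after f': (2 5 4 3 6)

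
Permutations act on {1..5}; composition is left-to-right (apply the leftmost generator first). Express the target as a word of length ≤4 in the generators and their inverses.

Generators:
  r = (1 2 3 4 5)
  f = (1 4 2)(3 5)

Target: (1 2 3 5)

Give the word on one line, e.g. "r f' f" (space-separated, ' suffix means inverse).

r' f r'

  after r': (1 5 4 3 2)
  after f: (1 3)(2 4 5)
  after r': (1 2 3 5)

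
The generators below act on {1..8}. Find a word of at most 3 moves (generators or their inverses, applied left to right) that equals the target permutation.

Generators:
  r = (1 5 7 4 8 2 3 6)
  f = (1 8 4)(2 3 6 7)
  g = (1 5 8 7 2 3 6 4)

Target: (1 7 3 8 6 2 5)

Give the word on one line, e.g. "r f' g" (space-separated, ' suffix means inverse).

  after f': (1 4 8)(2 7 6 3)
  after r': (1 7 3 8 6 2 5)

f' r'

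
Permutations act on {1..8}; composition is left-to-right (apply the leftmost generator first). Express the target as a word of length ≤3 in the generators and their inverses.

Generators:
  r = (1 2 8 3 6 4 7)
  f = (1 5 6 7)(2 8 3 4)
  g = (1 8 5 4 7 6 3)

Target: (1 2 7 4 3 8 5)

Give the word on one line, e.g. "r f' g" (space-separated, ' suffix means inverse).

f' r' f

  after f': (1 7 6 5)(2 4 3 8)
  after r': (1 4 8)(2 6 5 7 3)
  after f: (1 2 7 4 3 8 5)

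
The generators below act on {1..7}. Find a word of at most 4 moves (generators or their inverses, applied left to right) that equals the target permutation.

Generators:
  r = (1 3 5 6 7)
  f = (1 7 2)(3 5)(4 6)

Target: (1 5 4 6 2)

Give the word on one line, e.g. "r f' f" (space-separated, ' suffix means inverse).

r f

  after r: (1 3 5 6 7)
  after f: (1 5 4 6 2)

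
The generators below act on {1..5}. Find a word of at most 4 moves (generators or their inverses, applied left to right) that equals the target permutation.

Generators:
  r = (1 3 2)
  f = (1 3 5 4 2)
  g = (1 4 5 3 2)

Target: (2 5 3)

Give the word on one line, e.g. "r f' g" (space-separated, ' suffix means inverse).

  after g: (1 4 5 3 2)
  after r: (1 4 5 2 3)
  after g': (2 5 3)

g r g'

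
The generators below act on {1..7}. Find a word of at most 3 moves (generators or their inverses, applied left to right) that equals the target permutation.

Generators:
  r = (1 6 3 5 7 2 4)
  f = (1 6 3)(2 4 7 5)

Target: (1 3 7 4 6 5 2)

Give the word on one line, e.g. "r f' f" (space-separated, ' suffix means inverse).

r r

  after r: (1 6 3 5 7 2 4)
  after r: (1 3 7 4 6 5 2)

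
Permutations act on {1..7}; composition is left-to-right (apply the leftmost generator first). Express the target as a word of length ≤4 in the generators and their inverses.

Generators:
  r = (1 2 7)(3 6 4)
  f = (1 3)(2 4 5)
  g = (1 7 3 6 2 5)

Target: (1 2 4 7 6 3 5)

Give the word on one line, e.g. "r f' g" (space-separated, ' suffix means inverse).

g' r g'

  after g': (1 5 2 6 3 7)
  after r: (1 5 7 2 4 3)
  after g': (1 2 4 7 6 3 5)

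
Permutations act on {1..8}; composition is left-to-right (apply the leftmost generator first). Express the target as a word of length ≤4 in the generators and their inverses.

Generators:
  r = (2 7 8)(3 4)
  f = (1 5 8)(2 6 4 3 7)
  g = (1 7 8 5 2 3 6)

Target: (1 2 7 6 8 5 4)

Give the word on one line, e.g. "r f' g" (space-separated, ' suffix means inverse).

  after r': (2 8 7)(3 4)
  after g: (1 7 3 4 6)(2 5)
  after g: (1 8 5 3 4)(6 7)
  after r: (1 2 7 6 8 5 4)

r' g g r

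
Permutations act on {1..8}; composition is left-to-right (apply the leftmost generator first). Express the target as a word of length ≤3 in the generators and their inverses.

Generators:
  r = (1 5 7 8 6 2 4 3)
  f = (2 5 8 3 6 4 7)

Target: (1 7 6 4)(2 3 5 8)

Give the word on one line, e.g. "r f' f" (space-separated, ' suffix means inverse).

r r

  after r: (1 5 7 8 6 2 4 3)
  after r: (1 7 6 4)(2 3 5 8)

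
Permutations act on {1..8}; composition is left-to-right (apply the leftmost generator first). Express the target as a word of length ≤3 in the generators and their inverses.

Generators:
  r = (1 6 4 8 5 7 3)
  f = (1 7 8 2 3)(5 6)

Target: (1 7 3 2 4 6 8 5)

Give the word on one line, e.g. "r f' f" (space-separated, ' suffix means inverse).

  after f': (1 3 2 8 7)(5 6)
  after r': (1 7 3 2 4 6 8 5)

f' r'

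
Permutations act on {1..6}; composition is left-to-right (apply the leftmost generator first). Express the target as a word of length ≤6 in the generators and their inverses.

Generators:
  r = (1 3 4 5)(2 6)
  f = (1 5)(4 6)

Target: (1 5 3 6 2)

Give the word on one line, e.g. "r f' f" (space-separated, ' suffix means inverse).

  after r: (1 3 4 5)(2 6)
  after f: (1 3 6 2 4)
  after r: (1 4 3 2 5)
  after r: (1 5 3 6 2)

r f r r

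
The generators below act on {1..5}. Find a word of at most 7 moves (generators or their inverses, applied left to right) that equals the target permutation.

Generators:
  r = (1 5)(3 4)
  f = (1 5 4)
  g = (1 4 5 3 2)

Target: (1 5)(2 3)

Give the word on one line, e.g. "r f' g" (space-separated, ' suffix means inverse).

f f r' f g'

  after f: (1 5 4)
  after f: (1 4 5)
  after r': (1 3 4)
  after f: (1 3)(4 5)
  after g': (1 5)(2 3)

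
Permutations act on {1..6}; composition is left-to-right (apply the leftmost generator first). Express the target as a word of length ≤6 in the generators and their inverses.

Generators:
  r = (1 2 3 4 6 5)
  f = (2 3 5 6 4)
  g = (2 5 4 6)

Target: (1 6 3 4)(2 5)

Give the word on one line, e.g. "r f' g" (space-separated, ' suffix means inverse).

g' g' f r' r'

  after g': (2 6 4 5)
  after g': (2 4)(5 6)
  after f: (3 5 4)
  after r': (1 5 3 6 4 2)
  after r': (1 6 3 4)(2 5)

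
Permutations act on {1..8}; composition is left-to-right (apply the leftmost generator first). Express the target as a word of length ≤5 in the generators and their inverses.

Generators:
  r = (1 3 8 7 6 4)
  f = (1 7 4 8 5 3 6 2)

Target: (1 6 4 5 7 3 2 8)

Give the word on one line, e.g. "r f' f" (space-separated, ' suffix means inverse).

f f r'

  after f: (1 7 4 8 5 3 6 2)
  after f: (1 4 5 6)(2 7 8 3)
  after r': (1 6 4 5 7 3 2 8)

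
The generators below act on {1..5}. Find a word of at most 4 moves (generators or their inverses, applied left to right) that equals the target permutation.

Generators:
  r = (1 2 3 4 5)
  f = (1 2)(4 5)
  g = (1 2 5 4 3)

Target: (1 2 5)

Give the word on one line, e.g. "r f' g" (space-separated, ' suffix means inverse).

  after g: (1 2 5 4 3)
  after f: (2 4 3)
  after r: (1 2 5)

g f r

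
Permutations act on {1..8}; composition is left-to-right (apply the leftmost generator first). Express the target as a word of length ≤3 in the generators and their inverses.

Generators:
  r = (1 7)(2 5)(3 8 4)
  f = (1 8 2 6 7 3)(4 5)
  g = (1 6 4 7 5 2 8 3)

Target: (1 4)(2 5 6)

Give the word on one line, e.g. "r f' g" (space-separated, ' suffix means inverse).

f' g' r

  after f': (1 3 7 6 2 8)(4 5)
  after g': (1 8 3 4 7)(5 6)
  after r: (1 4)(2 5 6)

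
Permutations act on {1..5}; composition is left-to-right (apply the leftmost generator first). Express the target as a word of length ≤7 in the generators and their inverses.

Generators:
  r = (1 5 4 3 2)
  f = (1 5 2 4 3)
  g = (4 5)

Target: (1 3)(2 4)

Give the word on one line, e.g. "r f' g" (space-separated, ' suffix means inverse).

f' g r g' r'

  after f': (1 3 4 2 5)
  after g: (1 3 5)(2 4)
  after r: (1 2 3 4)
  after g': (1 2 3 5 4)
  after r': (1 3)(2 4)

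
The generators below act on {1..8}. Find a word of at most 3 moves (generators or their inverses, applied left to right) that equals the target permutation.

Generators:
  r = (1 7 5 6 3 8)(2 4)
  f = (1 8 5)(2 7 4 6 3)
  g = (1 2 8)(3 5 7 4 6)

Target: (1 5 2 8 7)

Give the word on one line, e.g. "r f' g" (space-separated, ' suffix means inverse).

  after g': (1 8 2)(3 6 4 7 5)
  after f: (1 5 2 8 7)

g' f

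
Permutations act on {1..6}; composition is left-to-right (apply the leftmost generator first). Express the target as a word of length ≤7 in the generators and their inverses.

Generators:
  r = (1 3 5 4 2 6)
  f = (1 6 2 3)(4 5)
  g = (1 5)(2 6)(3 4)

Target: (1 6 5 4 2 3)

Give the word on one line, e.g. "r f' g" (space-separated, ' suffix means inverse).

f r' f' g' g'

  after f: (1 6 2 3)(4 5)
  after r': (1 2)(3 6 4)
  after f': (1 6 5 4 2 3)
  after g': (1 2 4 6)(3 5)
  after g': (1 6 5 4 2 3)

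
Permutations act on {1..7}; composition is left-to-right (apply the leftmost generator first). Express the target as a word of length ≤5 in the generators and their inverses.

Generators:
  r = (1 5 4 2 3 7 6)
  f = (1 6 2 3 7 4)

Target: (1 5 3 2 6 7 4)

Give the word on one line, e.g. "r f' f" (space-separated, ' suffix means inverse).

r f' f'

  after r: (1 5 4 2 3 7 6)
  after f': (1 5 7)(4 6)
  after f': (1 5 3 2 6 7 4)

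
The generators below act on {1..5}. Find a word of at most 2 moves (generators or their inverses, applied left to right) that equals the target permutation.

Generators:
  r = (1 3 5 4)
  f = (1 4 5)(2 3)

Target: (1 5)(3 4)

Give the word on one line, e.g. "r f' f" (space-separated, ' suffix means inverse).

  after r: (1 3 5 4)
  after r: (1 5)(3 4)

r r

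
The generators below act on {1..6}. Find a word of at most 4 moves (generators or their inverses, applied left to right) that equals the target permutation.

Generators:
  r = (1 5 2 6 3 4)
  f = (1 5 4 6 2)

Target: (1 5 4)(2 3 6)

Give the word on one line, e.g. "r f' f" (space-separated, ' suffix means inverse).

f r' r' f'

  after f: (1 5 4 6 2)
  after r': (2 4)(3 6 5)
  after r': (1 4 5 6)(2 3)
  after f': (1 5 4)(2 3 6)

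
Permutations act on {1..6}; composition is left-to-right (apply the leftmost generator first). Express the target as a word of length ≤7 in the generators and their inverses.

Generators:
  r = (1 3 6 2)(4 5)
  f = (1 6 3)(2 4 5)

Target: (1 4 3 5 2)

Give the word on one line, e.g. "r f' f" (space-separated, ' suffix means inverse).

r' f' f' r f'

  after r': (1 2 6 3)(4 5)
  after f': (1 5 2)
  after f': (1 4 2 3 6)
  after r: (1 5 4)(2 6 3)
  after f': (1 4 3 5 2)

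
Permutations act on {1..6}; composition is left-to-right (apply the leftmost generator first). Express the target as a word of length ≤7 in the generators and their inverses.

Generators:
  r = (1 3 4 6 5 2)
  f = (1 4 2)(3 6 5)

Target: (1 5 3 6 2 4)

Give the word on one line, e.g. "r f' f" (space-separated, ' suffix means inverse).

r r f' f' r'

  after r: (1 3 4 6 5 2)
  after r: (1 4 5)(2 3 6)
  after f': (2 5)(4 6)
  after f': (1 2 6)(3 5 4)
  after r': (1 5 3 6 2 4)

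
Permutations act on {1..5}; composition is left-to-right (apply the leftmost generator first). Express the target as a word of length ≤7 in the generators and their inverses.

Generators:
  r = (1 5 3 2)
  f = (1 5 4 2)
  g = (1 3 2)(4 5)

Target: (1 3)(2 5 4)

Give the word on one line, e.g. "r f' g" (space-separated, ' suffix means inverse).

r' r' f r g'

  after r': (1 2 3 5)
  after r': (1 3)(2 5)
  after f: (1 3 5)(2 4)
  after r: (1 2 4)
  after g': (1 3)(2 5 4)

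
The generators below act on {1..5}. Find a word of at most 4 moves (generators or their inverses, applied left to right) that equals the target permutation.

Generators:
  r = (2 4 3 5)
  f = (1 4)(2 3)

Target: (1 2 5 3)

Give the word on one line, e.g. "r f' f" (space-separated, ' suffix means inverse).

f r f'

  after f: (1 4)(2 3)
  after r: (1 3 4)(2 5)
  after f': (1 2 5 3)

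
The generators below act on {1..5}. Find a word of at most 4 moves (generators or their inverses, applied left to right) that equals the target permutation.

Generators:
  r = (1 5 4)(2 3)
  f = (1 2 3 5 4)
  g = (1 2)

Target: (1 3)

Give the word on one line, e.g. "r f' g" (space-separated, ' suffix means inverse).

r f'

  after r: (1 5 4)(2 3)
  after f': (1 3)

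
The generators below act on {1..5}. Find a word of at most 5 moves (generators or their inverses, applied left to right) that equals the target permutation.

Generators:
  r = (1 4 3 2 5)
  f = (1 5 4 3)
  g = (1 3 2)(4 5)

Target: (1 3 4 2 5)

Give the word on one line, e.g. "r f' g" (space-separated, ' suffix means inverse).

  after r': (1 5 2 3 4)
  after f': (2 4 3 5)
  after g: (1 3 4 2 5)

r' f' g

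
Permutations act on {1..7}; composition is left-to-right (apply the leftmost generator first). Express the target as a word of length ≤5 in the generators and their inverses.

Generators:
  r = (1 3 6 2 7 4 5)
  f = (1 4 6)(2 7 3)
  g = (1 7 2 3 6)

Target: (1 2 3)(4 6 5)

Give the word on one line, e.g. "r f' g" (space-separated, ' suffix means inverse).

f r' g

  after f: (1 4 6)(2 7 3)
  after r': (1 7)(3 6 5 4)
  after g: (1 2 3)(4 6 5)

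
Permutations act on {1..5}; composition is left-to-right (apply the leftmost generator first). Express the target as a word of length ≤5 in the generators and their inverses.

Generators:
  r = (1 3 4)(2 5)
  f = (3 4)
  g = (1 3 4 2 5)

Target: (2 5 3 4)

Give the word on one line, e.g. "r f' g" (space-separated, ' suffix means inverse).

  after g: (1 3 4 2 5)
  after g: (1 4 5 3 2)
  after f': (1 3 2)(4 5)
  after g': (2 5 3 4)

g g f' g'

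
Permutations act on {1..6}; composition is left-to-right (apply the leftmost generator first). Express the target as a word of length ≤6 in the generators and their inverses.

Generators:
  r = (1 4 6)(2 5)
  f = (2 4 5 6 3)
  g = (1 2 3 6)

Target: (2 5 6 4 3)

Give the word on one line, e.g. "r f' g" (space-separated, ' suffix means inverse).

g' r f' r' g

  after g': (1 6 3 2)
  after r: (2 4 6 3 5)
  after f': (3 4 5)
  after r': (1 6 4 2 5 3)
  after g: (2 5 6 4 3)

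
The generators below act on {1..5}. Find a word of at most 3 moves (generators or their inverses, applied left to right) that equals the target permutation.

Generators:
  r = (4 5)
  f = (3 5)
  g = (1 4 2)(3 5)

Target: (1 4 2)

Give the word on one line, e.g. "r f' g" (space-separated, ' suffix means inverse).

g f'

  after g: (1 4 2)(3 5)
  after f': (1 4 2)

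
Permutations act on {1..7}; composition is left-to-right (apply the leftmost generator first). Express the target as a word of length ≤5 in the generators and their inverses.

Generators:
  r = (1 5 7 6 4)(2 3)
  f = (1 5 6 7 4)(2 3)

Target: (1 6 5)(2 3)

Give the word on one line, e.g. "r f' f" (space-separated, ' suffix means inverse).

f' f' r

  after f': (1 4 7 6 5)(2 3)
  after f': (1 7 5 4 6)
  after r: (1 6 5)(2 3)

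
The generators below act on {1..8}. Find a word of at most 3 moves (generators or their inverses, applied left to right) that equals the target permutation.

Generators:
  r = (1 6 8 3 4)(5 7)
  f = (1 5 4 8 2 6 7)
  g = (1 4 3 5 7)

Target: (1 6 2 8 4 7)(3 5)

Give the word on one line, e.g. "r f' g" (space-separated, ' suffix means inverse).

  after g': (1 7 5 3 4)
  after f': (1 6 2 8 4 7)(3 5)

g' f'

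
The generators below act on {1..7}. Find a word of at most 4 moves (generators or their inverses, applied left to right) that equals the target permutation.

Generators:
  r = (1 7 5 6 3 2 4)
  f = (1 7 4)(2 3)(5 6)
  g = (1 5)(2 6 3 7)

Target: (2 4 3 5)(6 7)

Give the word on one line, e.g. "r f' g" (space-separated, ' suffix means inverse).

  after f': (1 4 7)(2 3)(5 6)
  after g: (1 4 2 7 5 3 6)
  after f: (2 4 3 5)(6 7)

f' g f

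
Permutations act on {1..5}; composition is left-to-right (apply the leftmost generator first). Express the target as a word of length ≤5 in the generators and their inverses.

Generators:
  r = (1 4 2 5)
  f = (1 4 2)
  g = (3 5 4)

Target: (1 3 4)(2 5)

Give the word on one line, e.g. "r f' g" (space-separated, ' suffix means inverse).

r' g g

  after r': (1 5 2 4)
  after g: (1 4)(2 3 5)
  after g: (1 3 4)(2 5)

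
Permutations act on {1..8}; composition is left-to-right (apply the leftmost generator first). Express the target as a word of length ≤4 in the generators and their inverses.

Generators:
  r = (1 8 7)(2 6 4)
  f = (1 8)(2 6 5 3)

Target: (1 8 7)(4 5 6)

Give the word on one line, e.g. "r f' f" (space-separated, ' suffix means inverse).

f' r' f

  after f': (1 8)(2 3 5 6)
  after r': (2 3 5)(4 6)(7 8)
  after f: (1 8 7)(4 5 6)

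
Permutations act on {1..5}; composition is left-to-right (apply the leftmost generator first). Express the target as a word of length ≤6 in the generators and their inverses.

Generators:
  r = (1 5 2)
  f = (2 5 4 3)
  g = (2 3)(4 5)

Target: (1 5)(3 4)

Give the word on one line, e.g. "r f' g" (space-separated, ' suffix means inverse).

r' f' g f

  after r': (1 2 5)
  after f': (1 3 4 5)
  after g: (1 2 3 5)
  after f: (1 5)(3 4)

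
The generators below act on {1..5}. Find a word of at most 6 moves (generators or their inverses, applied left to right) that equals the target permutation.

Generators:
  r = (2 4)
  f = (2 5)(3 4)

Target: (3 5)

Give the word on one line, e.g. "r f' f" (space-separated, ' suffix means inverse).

  after r': (2 4)
  after f': (2 3 4 5)
  after r: (2 3)(4 5)
  after f: (2 4)(3 5)
  after r: (3 5)

r' f' r f r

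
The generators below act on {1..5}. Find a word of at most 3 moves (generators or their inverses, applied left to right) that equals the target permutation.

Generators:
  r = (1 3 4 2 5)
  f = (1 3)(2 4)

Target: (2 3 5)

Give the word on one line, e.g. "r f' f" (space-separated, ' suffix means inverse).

f r'

  after f: (1 3)(2 4)
  after r': (2 3 5)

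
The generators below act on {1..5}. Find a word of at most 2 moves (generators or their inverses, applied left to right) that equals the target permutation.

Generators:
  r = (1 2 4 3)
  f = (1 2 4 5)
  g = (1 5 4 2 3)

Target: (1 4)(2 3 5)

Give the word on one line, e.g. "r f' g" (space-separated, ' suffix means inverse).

  after g: (1 5 4 2 3)
  after f': (1 4)(2 3 5)

g f'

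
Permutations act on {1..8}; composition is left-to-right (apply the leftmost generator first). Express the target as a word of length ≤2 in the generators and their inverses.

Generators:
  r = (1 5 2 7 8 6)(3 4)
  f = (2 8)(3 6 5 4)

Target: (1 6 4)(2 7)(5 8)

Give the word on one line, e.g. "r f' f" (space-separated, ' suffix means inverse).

  after f': (2 8)(3 4 5 6)
  after r': (1 6 4)(2 7)(5 8)

f' r'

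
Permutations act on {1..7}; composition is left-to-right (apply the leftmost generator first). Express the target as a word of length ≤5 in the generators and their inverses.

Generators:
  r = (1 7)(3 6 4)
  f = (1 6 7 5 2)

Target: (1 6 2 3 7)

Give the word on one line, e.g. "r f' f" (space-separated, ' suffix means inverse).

  after f: (1 6 7 5 2)
  after r: (1 4 3 6)(2 7 5)
  after f': (1 4 3)(2 6)
  after r': (1 6 2 3 7)

f r f' r'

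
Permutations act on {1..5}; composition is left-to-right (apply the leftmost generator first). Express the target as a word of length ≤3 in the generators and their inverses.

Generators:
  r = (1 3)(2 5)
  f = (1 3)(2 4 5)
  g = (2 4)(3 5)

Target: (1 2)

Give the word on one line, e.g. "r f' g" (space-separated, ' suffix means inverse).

  after f': (1 3)(2 5 4)
  after g': (1 5 2 3)
  after r: (1 2)

f' g' r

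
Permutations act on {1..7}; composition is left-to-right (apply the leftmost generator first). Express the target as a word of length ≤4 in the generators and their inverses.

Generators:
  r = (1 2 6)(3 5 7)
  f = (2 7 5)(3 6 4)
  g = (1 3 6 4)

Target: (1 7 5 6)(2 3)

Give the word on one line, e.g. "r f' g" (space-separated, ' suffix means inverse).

g r r g

  after g: (1 3 6 4)
  after r: (1 5 7 3)(2 6 4)
  after r: (1 7 5 3 2)(4 6)
  after g: (1 7 5 6)(2 3)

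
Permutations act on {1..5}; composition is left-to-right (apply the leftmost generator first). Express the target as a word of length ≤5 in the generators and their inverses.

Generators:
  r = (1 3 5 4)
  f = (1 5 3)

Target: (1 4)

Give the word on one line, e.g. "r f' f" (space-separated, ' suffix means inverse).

  after f': (1 3 5)
  after f': (1 5 3)
  after r: (1 4)

f' f' r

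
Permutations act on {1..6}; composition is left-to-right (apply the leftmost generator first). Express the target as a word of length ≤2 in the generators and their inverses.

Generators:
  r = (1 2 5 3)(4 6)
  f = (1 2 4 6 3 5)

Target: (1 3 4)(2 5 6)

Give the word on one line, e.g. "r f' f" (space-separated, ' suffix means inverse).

  after f': (1 5 3 6 4 2)
  after f': (1 3 4)(2 5 6)

f' f'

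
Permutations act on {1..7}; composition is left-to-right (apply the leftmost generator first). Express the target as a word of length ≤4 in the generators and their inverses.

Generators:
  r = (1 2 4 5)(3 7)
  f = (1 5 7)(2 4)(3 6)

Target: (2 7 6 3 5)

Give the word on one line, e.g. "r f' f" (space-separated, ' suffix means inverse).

r' f'

  after r': (1 5 4 2)(3 7)
  after f': (2 7 6 3 5)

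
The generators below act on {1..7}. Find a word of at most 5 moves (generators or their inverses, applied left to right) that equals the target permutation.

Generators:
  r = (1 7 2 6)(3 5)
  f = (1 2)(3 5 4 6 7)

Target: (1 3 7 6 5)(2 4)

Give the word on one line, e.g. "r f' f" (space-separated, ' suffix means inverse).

f' r f' f' r'

  after f': (1 2)(3 7 6 4 5)
  after r: (1 6 4 3 2 7)
  after f': (1 4 7 2 6 5 3)
  after f': (1 5 7)(2 4 6 3)
  after r': (1 3 7 6 5)(2 4)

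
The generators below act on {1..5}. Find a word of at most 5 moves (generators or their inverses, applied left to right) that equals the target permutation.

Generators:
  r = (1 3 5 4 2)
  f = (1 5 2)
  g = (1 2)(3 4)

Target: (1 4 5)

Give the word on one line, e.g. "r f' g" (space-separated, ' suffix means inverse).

r f' f' r r

  after r: (1 3 5 4 2)
  after f': (1 3)(4 5)
  after f': (1 3 2 5 4)
  after r: (1 5 2 4 3)
  after r: (1 4 5)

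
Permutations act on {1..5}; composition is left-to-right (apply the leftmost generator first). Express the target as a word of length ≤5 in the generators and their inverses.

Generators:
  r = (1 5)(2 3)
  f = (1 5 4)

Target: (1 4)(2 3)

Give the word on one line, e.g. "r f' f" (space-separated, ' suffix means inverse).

  after r': (1 5)(2 3)
  after f: (1 4)(2 3)
  after r: (1 4 5)
  after r: (1 4)(2 3)

r' f r r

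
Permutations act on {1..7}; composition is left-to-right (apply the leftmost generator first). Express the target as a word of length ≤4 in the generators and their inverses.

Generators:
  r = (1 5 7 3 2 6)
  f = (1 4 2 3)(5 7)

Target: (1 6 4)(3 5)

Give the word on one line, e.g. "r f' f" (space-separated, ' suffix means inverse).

r' f'

  after r': (1 6 2 3 7 5)
  after f': (1 6 4)(3 5)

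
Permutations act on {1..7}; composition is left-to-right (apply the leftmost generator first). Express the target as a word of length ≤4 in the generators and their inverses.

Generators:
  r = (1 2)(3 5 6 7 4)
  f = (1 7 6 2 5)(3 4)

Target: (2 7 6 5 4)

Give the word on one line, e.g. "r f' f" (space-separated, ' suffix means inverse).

  after f': (1 5 2 6 7)(3 4)
  after r: (1 6 4 5)(2 7)
  after f: (1 2 6 3 4)(5 7)
  after r: (2 7 6 5 4)

f' r f r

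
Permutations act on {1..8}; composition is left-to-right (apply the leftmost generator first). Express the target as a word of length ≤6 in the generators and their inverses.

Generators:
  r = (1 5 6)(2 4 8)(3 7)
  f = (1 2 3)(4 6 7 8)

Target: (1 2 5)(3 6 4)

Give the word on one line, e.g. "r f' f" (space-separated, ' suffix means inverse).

  after r: (1 5 6)(2 4 8)(3 7)
  after f: (1 5 7)(2 6)(3 8)
  after r': (2 5 3 4)(6 8 7)
  after f: (1 2 5)(3 6 4)

r f r' f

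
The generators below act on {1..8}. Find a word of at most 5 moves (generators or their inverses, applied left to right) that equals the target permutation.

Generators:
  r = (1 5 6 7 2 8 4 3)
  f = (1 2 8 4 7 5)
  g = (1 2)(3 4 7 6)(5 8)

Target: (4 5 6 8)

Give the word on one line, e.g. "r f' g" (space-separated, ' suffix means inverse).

g' r' g' r r

  after g': (1 2)(3 6 7 4)(5 8)
  after r': (1 7 8)(2 3 5)
  after g': (1 4 3 8 2 6 7 5)
  after r: (1 3 4)(2 7 6)
  after r: (4 5 6 8)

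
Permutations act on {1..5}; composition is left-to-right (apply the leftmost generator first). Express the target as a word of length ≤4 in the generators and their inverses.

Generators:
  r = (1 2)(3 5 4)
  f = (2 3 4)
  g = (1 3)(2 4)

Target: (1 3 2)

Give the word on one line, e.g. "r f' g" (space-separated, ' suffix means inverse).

  after f: (2 3 4)
  after g: (1 3 2)

f g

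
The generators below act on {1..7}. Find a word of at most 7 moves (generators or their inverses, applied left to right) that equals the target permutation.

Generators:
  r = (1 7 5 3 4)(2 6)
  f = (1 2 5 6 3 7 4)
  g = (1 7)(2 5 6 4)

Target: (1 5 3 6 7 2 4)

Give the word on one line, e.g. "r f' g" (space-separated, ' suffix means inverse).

  after r': (1 4 3 5 7)(2 6)
  after f: (2 3 6 5 4 7)
  after r': (1 4)(2 5 3)(6 7)
  after g': (1 6)(3 4 7 5)
  after g': (1 5 3 6 7 2 4)

r' f r' g' g'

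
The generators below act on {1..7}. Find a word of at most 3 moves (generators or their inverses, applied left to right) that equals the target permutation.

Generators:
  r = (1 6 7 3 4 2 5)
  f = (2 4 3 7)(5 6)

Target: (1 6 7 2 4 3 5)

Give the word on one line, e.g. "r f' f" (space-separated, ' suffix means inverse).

  after f': (2 7 3 4)(5 6)
  after f': (2 3)(4 7)
  after r: (1 6 7 2 4 3 5)

f' f' r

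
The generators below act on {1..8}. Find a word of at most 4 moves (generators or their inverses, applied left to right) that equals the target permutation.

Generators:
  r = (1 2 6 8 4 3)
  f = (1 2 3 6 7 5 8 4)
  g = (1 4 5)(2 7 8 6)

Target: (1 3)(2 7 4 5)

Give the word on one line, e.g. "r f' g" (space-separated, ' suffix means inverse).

g r

  after g: (1 4 5)(2 7 8 6)
  after r: (1 3)(2 7 4 5)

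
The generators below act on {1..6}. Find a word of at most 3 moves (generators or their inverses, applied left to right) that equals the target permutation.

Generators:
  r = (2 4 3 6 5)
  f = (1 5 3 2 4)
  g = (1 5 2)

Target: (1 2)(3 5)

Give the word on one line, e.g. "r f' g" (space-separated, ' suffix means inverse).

r' f' r'

  after r': (2 5 6 3 4)
  after f': (1 4 3 2)(5 6)
  after r': (1 2)(3 5)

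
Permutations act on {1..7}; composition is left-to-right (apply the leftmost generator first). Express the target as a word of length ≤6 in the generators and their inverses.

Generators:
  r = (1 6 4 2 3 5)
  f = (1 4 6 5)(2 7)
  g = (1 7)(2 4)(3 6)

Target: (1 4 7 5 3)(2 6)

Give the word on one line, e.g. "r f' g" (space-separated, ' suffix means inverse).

  after f': (1 5 6 4)(2 7)
  after g': (1 5 3 6 2)(4 7)
  after f: (2 4)(3 5)(6 7)
  after f: (1 4 7 5 3)(2 6)

f' g' f f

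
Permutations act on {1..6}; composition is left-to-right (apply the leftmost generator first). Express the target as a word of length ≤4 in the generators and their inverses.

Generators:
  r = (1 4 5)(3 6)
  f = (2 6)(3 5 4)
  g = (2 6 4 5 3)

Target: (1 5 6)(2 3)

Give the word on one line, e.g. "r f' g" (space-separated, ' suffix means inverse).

g r'

  after g: (2 6 4 5 3)
  after r': (1 5 6)(2 3)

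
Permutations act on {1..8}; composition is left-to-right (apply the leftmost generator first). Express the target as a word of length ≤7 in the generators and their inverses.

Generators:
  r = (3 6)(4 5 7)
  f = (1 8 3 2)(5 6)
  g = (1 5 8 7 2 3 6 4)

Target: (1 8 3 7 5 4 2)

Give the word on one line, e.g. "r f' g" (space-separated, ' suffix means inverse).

g' f r g r

  after g': (1 4 6 3 2 7 8 5)
  after f: (1 4 5 8 6 2 7 3)
  after r: (1 5 8 3)(2 4 7 6)
  after g: (1 8 6 3 5 7 4 2)
  after r: (1 8 3 7 5 4 2)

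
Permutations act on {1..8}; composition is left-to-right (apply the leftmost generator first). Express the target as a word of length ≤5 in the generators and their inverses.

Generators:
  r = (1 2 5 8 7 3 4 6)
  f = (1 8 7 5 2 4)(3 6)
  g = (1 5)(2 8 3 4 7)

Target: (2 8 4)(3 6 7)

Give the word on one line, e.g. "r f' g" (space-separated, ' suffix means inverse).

g f r'

  after g: (1 5)(2 8 3 4 7)
  after f: (1 2 7 4 5 8 6 3)
  after r': (2 8 4)(3 6 7)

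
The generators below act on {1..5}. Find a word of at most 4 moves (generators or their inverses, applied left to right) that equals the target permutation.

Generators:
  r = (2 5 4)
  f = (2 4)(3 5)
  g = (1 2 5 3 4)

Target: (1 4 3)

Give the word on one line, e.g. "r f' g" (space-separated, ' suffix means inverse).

f' r' g'

  after f': (2 4)(3 5)
  after r': (2 5 3)
  after g': (1 4 3)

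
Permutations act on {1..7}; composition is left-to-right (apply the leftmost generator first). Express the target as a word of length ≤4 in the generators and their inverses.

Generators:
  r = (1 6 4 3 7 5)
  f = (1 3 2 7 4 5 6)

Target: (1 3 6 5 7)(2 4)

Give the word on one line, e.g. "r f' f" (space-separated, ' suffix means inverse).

  after r: (1 6 4 3 7 5)
  after r: (1 4 7)(3 5 6)
  after f': (1 7 6)(2 3 4)
  after r': (1 3 6 5 7)(2 4)

r r f' r'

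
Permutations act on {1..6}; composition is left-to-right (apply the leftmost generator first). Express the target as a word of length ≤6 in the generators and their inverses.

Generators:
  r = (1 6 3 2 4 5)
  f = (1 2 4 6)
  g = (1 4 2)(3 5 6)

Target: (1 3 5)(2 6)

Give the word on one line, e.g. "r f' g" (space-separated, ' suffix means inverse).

r g f g' r

  after r: (1 6 3 2 4 5)
  after g: (1 3)(4 6 5)
  after f: (1 3 2 4)(5 6)
  after g': (1 6 3 4 2)
  after r: (1 3 5)(2 6)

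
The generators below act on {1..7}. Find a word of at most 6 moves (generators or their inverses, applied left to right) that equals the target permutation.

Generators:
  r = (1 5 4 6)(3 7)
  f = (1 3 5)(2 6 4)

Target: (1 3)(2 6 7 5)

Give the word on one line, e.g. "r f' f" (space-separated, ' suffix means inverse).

r f' r' f r'

  after r: (1 5 4 6)(3 7)
  after f': (1 3 7)(2 4)(5 6)
  after r': (1 7 6)(2 5 4)
  after f: (1 7 4 6 3 5 2)
  after r': (1 3)(2 6 7 5)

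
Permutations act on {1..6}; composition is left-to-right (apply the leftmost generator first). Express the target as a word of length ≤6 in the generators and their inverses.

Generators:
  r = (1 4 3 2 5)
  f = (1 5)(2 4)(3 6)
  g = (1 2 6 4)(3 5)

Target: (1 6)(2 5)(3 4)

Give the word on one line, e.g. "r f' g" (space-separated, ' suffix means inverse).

f' r' f r f

  after f': (1 5)(2 4)(3 6)
  after r': (1 2)(3 6 4)
  after f: (1 4 6 2 5)
  after r: (1 3 2)(4 6 5)
  after f: (1 6)(2 5)(3 4)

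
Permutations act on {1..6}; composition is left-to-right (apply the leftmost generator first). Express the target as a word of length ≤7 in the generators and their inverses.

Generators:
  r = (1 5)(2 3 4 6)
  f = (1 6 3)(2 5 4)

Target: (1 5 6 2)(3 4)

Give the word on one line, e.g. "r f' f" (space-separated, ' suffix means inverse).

  after r': (1 5)(2 6 4 3)
  after f: (1 4)(2 3 5 6)
  after r': (1 3)(4 5)
  after f: (2 5)(3 6)
  after r': (1 5 6 2)(3 4)

r' f r' f r'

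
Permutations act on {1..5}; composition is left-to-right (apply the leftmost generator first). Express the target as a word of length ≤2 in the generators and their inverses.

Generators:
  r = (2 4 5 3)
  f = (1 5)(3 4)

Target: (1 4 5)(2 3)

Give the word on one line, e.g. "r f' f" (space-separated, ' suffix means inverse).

  after f': (1 5)(3 4)
  after r': (1 4 5)(2 3)

f' r'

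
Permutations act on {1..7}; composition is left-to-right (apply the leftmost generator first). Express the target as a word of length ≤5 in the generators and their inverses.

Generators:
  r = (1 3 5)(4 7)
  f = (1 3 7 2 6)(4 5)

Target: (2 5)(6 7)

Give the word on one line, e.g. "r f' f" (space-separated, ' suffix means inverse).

f r' f r'

  after f: (1 3 7 2 6)(4 5)
  after r': (2 6 5 7)(3 4)
  after f: (1 3 5 2)(4 7 6)
  after r': (2 5)(6 7)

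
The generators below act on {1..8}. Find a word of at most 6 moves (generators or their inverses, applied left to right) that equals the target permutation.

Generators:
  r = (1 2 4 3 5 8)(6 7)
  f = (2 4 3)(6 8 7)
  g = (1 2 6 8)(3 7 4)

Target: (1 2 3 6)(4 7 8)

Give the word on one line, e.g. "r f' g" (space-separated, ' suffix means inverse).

f g f' f' f'

  after f: (2 4 3)(6 8 7)
  after g: (1 2 3 6)(4 7 8)
  after f': (1 3 7 6)(2 4 8)
  after f': (1 4 6)(3 8)
  after f': (1 2 3 6)(4 7 8)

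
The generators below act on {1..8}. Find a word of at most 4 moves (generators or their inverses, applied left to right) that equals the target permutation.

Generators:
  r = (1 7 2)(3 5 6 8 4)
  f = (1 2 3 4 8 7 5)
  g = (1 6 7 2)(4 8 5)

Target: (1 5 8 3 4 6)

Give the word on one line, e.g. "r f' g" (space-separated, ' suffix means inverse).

  after g: (1 6 7 2)(4 8 5)
  after r': (1 5 8 3 4 6)

g r'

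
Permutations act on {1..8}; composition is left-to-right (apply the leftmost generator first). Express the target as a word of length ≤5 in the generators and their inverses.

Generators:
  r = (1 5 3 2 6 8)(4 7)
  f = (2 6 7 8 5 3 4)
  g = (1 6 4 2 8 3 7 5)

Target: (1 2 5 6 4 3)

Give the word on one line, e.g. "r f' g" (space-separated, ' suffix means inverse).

  after g': (1 5 7 3 8 2 4 6)
  after r: (1 3)(2 7)(4 8 6 5)
  after f: (1 4 5 2 8 7 6 3)
  after f: (1 2 5 6 4 3)

g' r f f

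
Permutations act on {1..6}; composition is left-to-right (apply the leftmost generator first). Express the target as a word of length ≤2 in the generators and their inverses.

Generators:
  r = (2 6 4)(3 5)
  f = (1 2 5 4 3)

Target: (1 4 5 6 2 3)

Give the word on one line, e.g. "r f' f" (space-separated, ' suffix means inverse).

f r'

  after f: (1 2 5 4 3)
  after r': (1 4 5 6 2 3)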